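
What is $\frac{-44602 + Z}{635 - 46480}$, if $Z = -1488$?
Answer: $\frac{9218}{9169} \approx 1.0053$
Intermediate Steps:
$\frac{-44602 + Z}{635 - 46480} = \frac{-44602 - 1488}{635 - 46480} = - \frac{46090}{-45845} = \left(-46090\right) \left(- \frac{1}{45845}\right) = \frac{9218}{9169}$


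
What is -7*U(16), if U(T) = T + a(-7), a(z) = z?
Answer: -63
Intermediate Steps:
U(T) = -7 + T (U(T) = T - 7 = -7 + T)
-7*U(16) = -7*(-7 + 16) = -7*9 = -63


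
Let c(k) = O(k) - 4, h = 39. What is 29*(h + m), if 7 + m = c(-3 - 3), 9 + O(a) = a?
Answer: 377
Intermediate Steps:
O(a) = -9 + a
c(k) = -13 + k (c(k) = (-9 + k) - 4 = -13 + k)
m = -26 (m = -7 + (-13 + (-3 - 3)) = -7 + (-13 - 6) = -7 - 19 = -26)
29*(h + m) = 29*(39 - 26) = 29*13 = 377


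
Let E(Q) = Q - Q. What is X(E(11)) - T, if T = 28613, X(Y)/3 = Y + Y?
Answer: -28613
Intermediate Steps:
E(Q) = 0
X(Y) = 6*Y (X(Y) = 3*(Y + Y) = 3*(2*Y) = 6*Y)
X(E(11)) - T = 6*0 - 1*28613 = 0 - 28613 = -28613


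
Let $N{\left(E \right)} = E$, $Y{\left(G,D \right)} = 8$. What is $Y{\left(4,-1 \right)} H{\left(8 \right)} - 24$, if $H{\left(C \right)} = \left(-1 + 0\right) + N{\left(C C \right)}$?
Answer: $480$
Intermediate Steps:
$H{\left(C \right)} = -1 + C^{2}$ ($H{\left(C \right)} = \left(-1 + 0\right) + C C = -1 + C^{2}$)
$Y{\left(4,-1 \right)} H{\left(8 \right)} - 24 = 8 \left(-1 + 8^{2}\right) - 24 = 8 \left(-1 + 64\right) - 24 = 8 \cdot 63 - 24 = 504 - 24 = 480$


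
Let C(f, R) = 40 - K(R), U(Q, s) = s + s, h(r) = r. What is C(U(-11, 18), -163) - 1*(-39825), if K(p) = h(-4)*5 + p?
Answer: 40048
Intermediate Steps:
U(Q, s) = 2*s
K(p) = -20 + p (K(p) = -4*5 + p = -20 + p)
C(f, R) = 60 - R (C(f, R) = 40 - (-20 + R) = 40 + (20 - R) = 60 - R)
C(U(-11, 18), -163) - 1*(-39825) = (60 - 1*(-163)) - 1*(-39825) = (60 + 163) + 39825 = 223 + 39825 = 40048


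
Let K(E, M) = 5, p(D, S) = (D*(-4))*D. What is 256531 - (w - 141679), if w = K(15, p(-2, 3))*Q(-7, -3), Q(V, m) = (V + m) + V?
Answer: 398295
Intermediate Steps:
Q(V, m) = m + 2*V
p(D, S) = -4*D² (p(D, S) = (-4*D)*D = -4*D²)
w = -85 (w = 5*(-3 + 2*(-7)) = 5*(-3 - 14) = 5*(-17) = -85)
256531 - (w - 141679) = 256531 - (-85 - 141679) = 256531 - 1*(-141764) = 256531 + 141764 = 398295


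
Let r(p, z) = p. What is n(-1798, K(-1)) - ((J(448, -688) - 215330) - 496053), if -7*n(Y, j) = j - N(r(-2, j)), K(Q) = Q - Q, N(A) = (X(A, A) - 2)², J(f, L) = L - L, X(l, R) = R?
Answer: 4979697/7 ≈ 7.1139e+5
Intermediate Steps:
J(f, L) = 0
N(A) = (-2 + A)² (N(A) = (A - 2)² = (-2 + A)²)
K(Q) = 0
n(Y, j) = 16/7 - j/7 (n(Y, j) = -(j - (-2 - 2)²)/7 = -(j - 1*(-4)²)/7 = -(j - 1*16)/7 = -(j - 16)/7 = -(-16 + j)/7 = 16/7 - j/7)
n(-1798, K(-1)) - ((J(448, -688) - 215330) - 496053) = (16/7 - ⅐*0) - ((0 - 215330) - 496053) = (16/7 + 0) - (-215330 - 496053) = 16/7 - 1*(-711383) = 16/7 + 711383 = 4979697/7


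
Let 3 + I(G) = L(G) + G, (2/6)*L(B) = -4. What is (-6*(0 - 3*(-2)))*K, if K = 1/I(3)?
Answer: 3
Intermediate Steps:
L(B) = -12 (L(B) = 3*(-4) = -12)
I(G) = -15 + G (I(G) = -3 + (-12 + G) = -15 + G)
K = -1/12 (K = 1/(-15 + 3) = 1/(-12) = -1/12 ≈ -0.083333)
(-6*(0 - 3*(-2)))*K = -6*(0 - 3*(-2))*(-1/12) = -6*(0 - 1*(-6))*(-1/12) = -6*(0 + 6)*(-1/12) = -6*6*(-1/12) = -36*(-1/12) = 3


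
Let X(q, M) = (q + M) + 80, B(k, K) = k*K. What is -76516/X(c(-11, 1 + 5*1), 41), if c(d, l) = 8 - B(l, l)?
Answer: -76516/93 ≈ -822.75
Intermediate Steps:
B(k, K) = K*k
c(d, l) = 8 - l**2 (c(d, l) = 8 - l*l = 8 - l**2)
X(q, M) = 80 + M + q (X(q, M) = (M + q) + 80 = 80 + M + q)
-76516/X(c(-11, 1 + 5*1), 41) = -76516/(80 + 41 + (8 - (1 + 5*1)**2)) = -76516/(80 + 41 + (8 - (1 + 5)**2)) = -76516/(80 + 41 + (8 - 1*6**2)) = -76516/(80 + 41 + (8 - 1*36)) = -76516/(80 + 41 + (8 - 36)) = -76516/(80 + 41 - 28) = -76516/93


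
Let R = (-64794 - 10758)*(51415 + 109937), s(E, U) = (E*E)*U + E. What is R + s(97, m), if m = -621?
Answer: -12196309196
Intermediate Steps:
s(E, U) = E + U*E² (s(E, U) = E²*U + E = U*E² + E = E + U*E²)
R = -12190466304 (R = -75552*161352 = -12190466304)
R + s(97, m) = -12190466304 + 97*(1 + 97*(-621)) = -12190466304 + 97*(1 - 60237) = -12190466304 + 97*(-60236) = -12190466304 - 5842892 = -12196309196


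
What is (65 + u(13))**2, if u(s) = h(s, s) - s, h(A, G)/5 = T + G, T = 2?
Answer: 16129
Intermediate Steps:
h(A, G) = 10 + 5*G (h(A, G) = 5*(2 + G) = 10 + 5*G)
u(s) = 10 + 4*s (u(s) = (10 + 5*s) - s = 10 + 4*s)
(65 + u(13))**2 = (65 + (10 + 4*13))**2 = (65 + (10 + 52))**2 = (65 + 62)**2 = 127**2 = 16129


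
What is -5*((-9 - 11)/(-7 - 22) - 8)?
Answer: 1060/29 ≈ 36.552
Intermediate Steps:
-5*((-9 - 11)/(-7 - 22) - 8) = -5*(-20/(-29) - 8) = -5*(-20*(-1/29) - 8) = -5*(20/29 - 8) = -5*(-212/29) = 1060/29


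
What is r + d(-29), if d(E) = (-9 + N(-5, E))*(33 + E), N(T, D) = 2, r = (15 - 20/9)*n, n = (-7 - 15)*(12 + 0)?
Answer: -10204/3 ≈ -3401.3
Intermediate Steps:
n = -264 (n = -22*12 = -264)
r = -10120/3 (r = (15 - 20/9)*(-264) = (115/9)*(-264) = -10120/3 ≈ -3373.3)
d(E) = -231 - 7*E (d(E) = (-9 + 2)*(33 + E) = -7*(33 + E) = -231 - 7*E)
r + d(-29) = -10120/3 + (-231 - 7*(-29)) = -10120/3 + (-231 + 203) = -10120/3 - 28 = -10204/3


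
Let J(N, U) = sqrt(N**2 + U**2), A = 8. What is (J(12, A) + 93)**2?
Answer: 8857 + 744*sqrt(13) ≈ 11540.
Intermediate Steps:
(J(12, A) + 93)**2 = (sqrt(12**2 + 8**2) + 93)**2 = (sqrt(144 + 64) + 93)**2 = (sqrt(208) + 93)**2 = (4*sqrt(13) + 93)**2 = (93 + 4*sqrt(13))**2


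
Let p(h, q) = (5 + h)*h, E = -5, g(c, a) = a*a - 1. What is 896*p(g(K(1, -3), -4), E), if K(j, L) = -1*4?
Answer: 268800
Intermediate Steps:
K(j, L) = -4
g(c, a) = -1 + a² (g(c, a) = a² - 1 = -1 + a²)
p(h, q) = h*(5 + h)
896*p(g(K(1, -3), -4), E) = 896*((-1 + (-4)²)*(5 + (-1 + (-4)²))) = 896*((-1 + 16)*(5 + (-1 + 16))) = 896*(15*(5 + 15)) = 896*(15*20) = 896*300 = 268800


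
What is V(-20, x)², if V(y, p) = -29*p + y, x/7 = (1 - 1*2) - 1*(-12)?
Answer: 5076009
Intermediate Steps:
x = 77 (x = 7*((1 - 1*2) - 1*(-12)) = 7*((1 - 2) + 12) = 7*(-1 + 12) = 7*11 = 77)
V(y, p) = y - 29*p
V(-20, x)² = (-20 - 29*77)² = (-20 - 2233)² = (-2253)² = 5076009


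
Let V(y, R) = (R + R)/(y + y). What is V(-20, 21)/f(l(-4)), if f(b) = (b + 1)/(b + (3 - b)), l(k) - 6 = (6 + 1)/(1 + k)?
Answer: -27/40 ≈ -0.67500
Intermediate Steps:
l(k) = 6 + 7/(1 + k) (l(k) = 6 + (6 + 1)/(1 + k) = 6 + 7/(1 + k))
f(b) = 1/3 + b/3 (f(b) = (1 + b)/3 = (1 + b)*(1/3) = 1/3 + b/3)
V(y, R) = R/y (V(y, R) = (2*R)/((2*y)) = (2*R)*(1/(2*y)) = R/y)
V(-20, 21)/f(l(-4)) = (21/(-20))/(1/3 + ((13 + 6*(-4))/(1 - 4))/3) = (21*(-1/20))/(1/3 + ((13 - 24)/(-3))/3) = -21/(20*(1/3 + (-1/3*(-11))/3)) = -21/(20*(1/3 + (1/3)*(11/3))) = -21/(20*(1/3 + 11/9)) = -21/(20*14/9) = -21/20*9/14 = -27/40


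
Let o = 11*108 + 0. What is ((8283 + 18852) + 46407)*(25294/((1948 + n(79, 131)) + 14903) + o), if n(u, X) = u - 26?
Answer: 369681771333/4226 ≈ 8.7478e+7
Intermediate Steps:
n(u, X) = -26 + u
o = 1188 (o = 1188 + 0 = 1188)
((8283 + 18852) + 46407)*(25294/((1948 + n(79, 131)) + 14903) + o) = ((8283 + 18852) + 46407)*(25294/((1948 + (-26 + 79)) + 14903) + 1188) = (27135 + 46407)*(25294/((1948 + 53) + 14903) + 1188) = 73542*(25294/(2001 + 14903) + 1188) = 73542*(25294/16904 + 1188) = 73542*(25294*(1/16904) + 1188) = 73542*(12647/8452 + 1188) = 73542*(10053623/8452) = 369681771333/4226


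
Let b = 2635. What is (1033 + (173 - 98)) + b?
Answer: 3743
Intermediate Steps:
(1033 + (173 - 98)) + b = (1033 + (173 - 98)) + 2635 = (1033 + 75) + 2635 = 1108 + 2635 = 3743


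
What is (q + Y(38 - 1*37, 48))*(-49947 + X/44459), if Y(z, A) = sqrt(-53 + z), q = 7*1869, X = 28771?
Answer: -29051650612866/44459 - 4441129804*I*sqrt(13)/44459 ≈ -6.5345e+8 - 3.6017e+5*I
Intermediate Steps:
q = 13083
(q + Y(38 - 1*37, 48))*(-49947 + X/44459) = (13083 + sqrt(-53 + (38 - 1*37)))*(-49947 + 28771/44459) = (13083 + sqrt(-53 + (38 - 37)))*(-49947 + 28771*(1/44459)) = (13083 + sqrt(-53 + 1))*(-49947 + 28771/44459) = (13083 + sqrt(-52))*(-2220564902/44459) = (13083 + 2*I*sqrt(13))*(-2220564902/44459) = -29051650612866/44459 - 4441129804*I*sqrt(13)/44459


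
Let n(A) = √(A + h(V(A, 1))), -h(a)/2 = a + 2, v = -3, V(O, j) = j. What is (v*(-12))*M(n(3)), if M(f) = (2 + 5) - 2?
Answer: 180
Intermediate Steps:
h(a) = -4 - 2*a (h(a) = -2*(a + 2) = -2*(2 + a) = -4 - 2*a)
n(A) = √(-6 + A) (n(A) = √(A + (-4 - 2*1)) = √(A + (-4 - 2)) = √(A - 6) = √(-6 + A))
M(f) = 5 (M(f) = 7 - 2 = 5)
(v*(-12))*M(n(3)) = -3*(-12)*5 = 36*5 = 180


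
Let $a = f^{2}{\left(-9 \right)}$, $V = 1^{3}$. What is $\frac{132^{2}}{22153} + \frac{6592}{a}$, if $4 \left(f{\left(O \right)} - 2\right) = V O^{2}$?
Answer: $\frac{2474536720}{175473913} \approx 14.102$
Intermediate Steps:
$V = 1$
$f{\left(O \right)} = 2 + \frac{O^{2}}{4}$ ($f{\left(O \right)} = 2 + \frac{1 O^{2}}{4} = 2 + \frac{O^{2}}{4}$)
$a = \frac{7921}{16}$ ($a = \left(2 + \frac{\left(-9\right)^{2}}{4}\right)^{2} = \left(2 + \frac{1}{4} \cdot 81\right)^{2} = \left(2 + \frac{81}{4}\right)^{2} = \left(\frac{89}{4}\right)^{2} = \frac{7921}{16} \approx 495.06$)
$\frac{132^{2}}{22153} + \frac{6592}{a} = \frac{132^{2}}{22153} + \frac{6592}{\frac{7921}{16}} = 17424 \cdot \frac{1}{22153} + 6592 \cdot \frac{16}{7921} = \frac{17424}{22153} + \frac{105472}{7921} = \frac{2474536720}{175473913}$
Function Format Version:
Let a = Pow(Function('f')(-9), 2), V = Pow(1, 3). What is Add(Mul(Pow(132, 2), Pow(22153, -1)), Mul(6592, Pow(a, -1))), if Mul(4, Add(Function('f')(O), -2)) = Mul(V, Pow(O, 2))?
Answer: Rational(2474536720, 175473913) ≈ 14.102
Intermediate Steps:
V = 1
Function('f')(O) = Add(2, Mul(Rational(1, 4), Pow(O, 2))) (Function('f')(O) = Add(2, Mul(Rational(1, 4), Mul(1, Pow(O, 2)))) = Add(2, Mul(Rational(1, 4), Pow(O, 2))))
a = Rational(7921, 16) (a = Pow(Add(2, Mul(Rational(1, 4), Pow(-9, 2))), 2) = Pow(Add(2, Mul(Rational(1, 4), 81)), 2) = Pow(Add(2, Rational(81, 4)), 2) = Pow(Rational(89, 4), 2) = Rational(7921, 16) ≈ 495.06)
Add(Mul(Pow(132, 2), Pow(22153, -1)), Mul(6592, Pow(a, -1))) = Add(Mul(Pow(132, 2), Pow(22153, -1)), Mul(6592, Pow(Rational(7921, 16), -1))) = Add(Mul(17424, Rational(1, 22153)), Mul(6592, Rational(16, 7921))) = Add(Rational(17424, 22153), Rational(105472, 7921)) = Rational(2474536720, 175473913)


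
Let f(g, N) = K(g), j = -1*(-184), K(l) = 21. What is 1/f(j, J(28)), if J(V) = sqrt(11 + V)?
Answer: 1/21 ≈ 0.047619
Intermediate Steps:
j = 184
f(g, N) = 21
1/f(j, J(28)) = 1/21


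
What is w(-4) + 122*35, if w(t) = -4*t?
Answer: 4286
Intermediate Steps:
w(-4) + 122*35 = -4*(-4) + 122*35 = 16 + 4270 = 4286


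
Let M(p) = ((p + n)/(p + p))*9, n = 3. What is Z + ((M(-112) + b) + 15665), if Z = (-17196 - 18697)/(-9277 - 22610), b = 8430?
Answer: 172142388539/7142688 ≈ 24101.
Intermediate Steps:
M(p) = 9*(3 + p)/(2*p) (M(p) = ((p + 3)/(p + p))*9 = ((3 + p)/((2*p)))*9 = ((3 + p)*(1/(2*p)))*9 = ((3 + p)/(2*p))*9 = 9*(3 + p)/(2*p))
Z = 35893/31887 (Z = -35893/(-31887) = -35893*(-1/31887) = 35893/31887 ≈ 1.1256)
Z + ((M(-112) + b) + 15665) = 35893/31887 + (((9/2)*(3 - 112)/(-112) + 8430) + 15665) = 35893/31887 + (((9/2)*(-1/112)*(-109) + 8430) + 15665) = 35893/31887 + ((981/224 + 8430) + 15665) = 35893/31887 + (1889301/224 + 15665) = 35893/31887 + 5398261/224 = 172142388539/7142688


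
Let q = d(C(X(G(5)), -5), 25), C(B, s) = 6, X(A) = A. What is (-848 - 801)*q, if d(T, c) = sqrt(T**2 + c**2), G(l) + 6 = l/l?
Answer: -1649*sqrt(661) ≈ -42396.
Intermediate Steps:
G(l) = -5 (G(l) = -6 + l/l = -6 + 1 = -5)
q = sqrt(661) (q = sqrt(6**2 + 25**2) = sqrt(36 + 625) = sqrt(661) ≈ 25.710)
(-848 - 801)*q = (-848 - 801)*sqrt(661) = -1649*sqrt(661)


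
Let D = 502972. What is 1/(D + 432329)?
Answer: 1/935301 ≈ 1.0692e-6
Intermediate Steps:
1/(D + 432329) = 1/(502972 + 432329) = 1/935301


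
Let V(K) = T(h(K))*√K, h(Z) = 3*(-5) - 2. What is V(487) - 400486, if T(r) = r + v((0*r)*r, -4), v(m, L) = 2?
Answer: -400486 - 15*√487 ≈ -4.0082e+5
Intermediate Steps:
h(Z) = -17 (h(Z) = -15 - 2 = -17)
T(r) = 2 + r (T(r) = r + 2 = 2 + r)
V(K) = -15*√K (V(K) = (2 - 17)*√K = -15*√K)
V(487) - 400486 = -15*√487 - 400486 = -400486 - 15*√487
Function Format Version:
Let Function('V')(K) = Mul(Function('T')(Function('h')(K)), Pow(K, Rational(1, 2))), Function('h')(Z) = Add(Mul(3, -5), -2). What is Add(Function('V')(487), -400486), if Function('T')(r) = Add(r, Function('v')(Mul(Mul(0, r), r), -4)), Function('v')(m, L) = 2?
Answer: Add(-400486, Mul(-15, Pow(487, Rational(1, 2)))) ≈ -4.0082e+5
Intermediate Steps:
Function('h')(Z) = -17 (Function('h')(Z) = Add(-15, -2) = -17)
Function('T')(r) = Add(2, r) (Function('T')(r) = Add(r, 2) = Add(2, r))
Function('V')(K) = Mul(-15, Pow(K, Rational(1, 2))) (Function('V')(K) = Mul(Add(2, -17), Pow(K, Rational(1, 2))) = Mul(-15, Pow(K, Rational(1, 2))))
Add(Function('V')(487), -400486) = Add(Mul(-15, Pow(487, Rational(1, 2))), -400486) = Add(-400486, Mul(-15, Pow(487, Rational(1, 2))))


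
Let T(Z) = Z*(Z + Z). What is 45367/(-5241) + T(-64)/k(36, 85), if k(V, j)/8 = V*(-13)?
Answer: -2216545/204399 ≈ -10.844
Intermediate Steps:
T(Z) = 2*Z² (T(Z) = Z*(2*Z) = 2*Z²)
k(V, j) = -104*V (k(V, j) = 8*(V*(-13)) = 8*(-13*V) = -104*V)
45367/(-5241) + T(-64)/k(36, 85) = 45367/(-5241) + (2*(-64)²)/((-104*36)) = 45367*(-1/5241) + (2*4096)/(-3744) = -45367/5241 + 8192*(-1/3744) = -45367/5241 - 256/117 = -2216545/204399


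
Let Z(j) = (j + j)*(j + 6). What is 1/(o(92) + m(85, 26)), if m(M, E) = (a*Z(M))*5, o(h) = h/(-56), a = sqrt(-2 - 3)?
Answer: -322/5863362050529 - 15160600*I*sqrt(5)/5863362050529 ≈ -5.4917e-11 - 5.7817e-6*I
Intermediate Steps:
a = I*sqrt(5) (a = sqrt(-5) = I*sqrt(5) ≈ 2.2361*I)
o(h) = -h/56 (o(h) = h*(-1/56) = -h/56)
Z(j) = 2*j*(6 + j) (Z(j) = (2*j)*(6 + j) = 2*j*(6 + j))
m(M, E) = 10*I*M*sqrt(5)*(6 + M) (m(M, E) = ((I*sqrt(5))*(2*M*(6 + M)))*5 = (2*I*M*sqrt(5)*(6 + M))*5 = 10*I*M*sqrt(5)*(6 + M))
1/(o(92) + m(85, 26)) = 1/(-1/56*92 + 10*I*85*sqrt(5)*(6 + 85)) = 1/(-23/14 + 10*I*85*sqrt(5)*91) = 1/(-23/14 + 77350*I*sqrt(5))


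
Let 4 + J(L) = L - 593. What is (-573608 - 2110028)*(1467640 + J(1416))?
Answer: -3940809436924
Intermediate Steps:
J(L) = -597 + L (J(L) = -4 + (L - 593) = -4 + (-593 + L) = -597 + L)
(-573608 - 2110028)*(1467640 + J(1416)) = (-573608 - 2110028)*(1467640 + (-597 + 1416)) = -2683636*(1467640 + 819) = -2683636*1468459 = -3940809436924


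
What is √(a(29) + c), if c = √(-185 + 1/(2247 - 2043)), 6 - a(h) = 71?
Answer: √(-676260 + 102*I*√1924689)/102 ≈ 0.83899 + 8.1058*I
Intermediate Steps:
a(h) = -65 (a(h) = 6 - 1*71 = 6 - 71 = -65)
c = I*√1924689/102 (c = √(-185 + 1/204) = √(-37739/204) = I*√1924689/102 ≈ 13.601*I)
√(a(29) + c) = √(-65 + I*√1924689/102)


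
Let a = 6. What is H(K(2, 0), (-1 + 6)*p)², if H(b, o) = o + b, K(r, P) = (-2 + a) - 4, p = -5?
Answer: 625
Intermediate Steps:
K(r, P) = 0 (K(r, P) = (-2 + 6) - 4 = 4 - 4 = 0)
H(b, o) = b + o
H(K(2, 0), (-1 + 6)*p)² = (0 + (-1 + 6)*(-5))² = (0 + 5*(-5))² = (0 - 25)² = (-25)² = 625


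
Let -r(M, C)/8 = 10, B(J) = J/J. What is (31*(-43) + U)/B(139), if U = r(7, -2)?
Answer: -1413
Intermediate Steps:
B(J) = 1
r(M, C) = -80 (r(M, C) = -8*10 = -80)
U = -80
(31*(-43) + U)/B(139) = (31*(-43) - 80)/1 = (-1333 - 80)*1 = -1413*1 = -1413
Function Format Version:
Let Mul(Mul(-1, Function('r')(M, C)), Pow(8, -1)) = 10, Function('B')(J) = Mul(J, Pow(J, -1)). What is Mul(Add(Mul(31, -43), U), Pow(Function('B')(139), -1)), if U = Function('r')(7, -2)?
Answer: -1413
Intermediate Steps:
Function('B')(J) = 1
Function('r')(M, C) = -80 (Function('r')(M, C) = Mul(-8, 10) = -80)
U = -80
Mul(Add(Mul(31, -43), U), Pow(Function('B')(139), -1)) = Mul(Add(Mul(31, -43), -80), Pow(1, -1)) = Mul(Add(-1333, -80), 1) = Mul(-1413, 1) = -1413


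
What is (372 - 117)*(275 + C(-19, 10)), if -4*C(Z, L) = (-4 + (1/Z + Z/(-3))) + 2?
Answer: 1327190/19 ≈ 69852.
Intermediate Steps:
C(Z, L) = ½ - 1/(4*Z) + Z/12 (C(Z, L) = -((-4 + (1/Z + Z/(-3))) + 2)/4 = -((-4 + (1/Z + Z*(-⅓))) + 2)/4 = -((-4 + (1/Z - Z/3)) + 2)/4 = -((-4 + 1/Z - Z/3) + 2)/4 = -(-2 + 1/Z - Z/3)/4 = ½ - 1/(4*Z) + Z/12)
(372 - 117)*(275 + C(-19, 10)) = (372 - 117)*(275 + (1/12)*(-3 - 19*(6 - 19))/(-19)) = 255*(275 + (1/12)*(-1/19)*(-3 - 19*(-13))) = 255*(275 + (1/12)*(-1/19)*(-3 + 247)) = 255*(275 + (1/12)*(-1/19)*244) = 255*(275 - 61/57) = 255*(15614/57) = 1327190/19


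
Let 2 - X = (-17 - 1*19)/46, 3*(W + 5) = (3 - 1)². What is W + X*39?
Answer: 7235/69 ≈ 104.86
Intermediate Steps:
W = -11/3 (W = -5 + (3 - 1)²/3 = -5 + (⅓)*2² = -5 + (⅓)*4 = -5 + 4/3 = -11/3 ≈ -3.6667)
X = 64/23 (X = 2 - (-17 - 1*19)/46 = 2 - (-17 - 19)/46 = 2 - (-36)/46 = 2 - 1*(-18/23) = 2 + 18/23 = 64/23 ≈ 2.7826)
W + X*39 = -11/3 + (64/23)*39 = -11/3 + 2496/23 = 7235/69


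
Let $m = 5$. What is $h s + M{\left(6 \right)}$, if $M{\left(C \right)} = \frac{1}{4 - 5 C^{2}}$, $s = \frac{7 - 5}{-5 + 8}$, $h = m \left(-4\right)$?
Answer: $- \frac{7043}{528} \approx -13.339$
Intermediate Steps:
$h = -20$ ($h = 5 \left(-4\right) = -20$)
$s = \frac{2}{3} \approx 0.66667$
$h s + M{\left(6 \right)} = \left(-20\right) \frac{2}{3} - \frac{1}{-4 + 5 \cdot 6^{2}} = - \frac{40}{3} - \frac{1}{-4 + 5 \cdot 36} = - \frac{40}{3} - \frac{1}{-4 + 180} = - \frac{40}{3} - \frac{1}{176} = - \frac{7043}{528}$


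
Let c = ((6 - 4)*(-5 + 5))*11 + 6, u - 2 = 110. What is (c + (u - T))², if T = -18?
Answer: 18496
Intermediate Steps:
u = 112 (u = 2 + 110 = 112)
c = 6 (c = (2*0)*11 + 6 = 0*11 + 6 = 0 + 6 = 6)
(c + (u - T))² = (6 + (112 - 1*(-18)))² = (6 + (112 + 18))² = (6 + 130)² = 136² = 18496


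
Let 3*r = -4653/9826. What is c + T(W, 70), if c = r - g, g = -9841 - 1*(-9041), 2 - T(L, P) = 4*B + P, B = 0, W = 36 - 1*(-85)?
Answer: 7191081/9826 ≈ 731.84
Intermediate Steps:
W = 121 (W = 36 + 85 = 121)
r = -1551/9826 (r = (-4653/9826)/3 = (-4653*1/9826)/3 = (⅓)*(-4653/9826) = -1551/9826 ≈ -0.15785)
T(L, P) = 2 - P (T(L, P) = 2 - (4*0 + P) = 2 - (0 + P) = 2 - P)
g = -800 (g = -9841 + 9041 = -800)
c = 7859249/9826 (c = -1551/9826 - 1*(-800) = -1551/9826 + 800 = 7859249/9826 ≈ 799.84)
c + T(W, 70) = 7859249/9826 + (2 - 1*70) = 7859249/9826 + (2 - 70) = 7859249/9826 - 68 = 7191081/9826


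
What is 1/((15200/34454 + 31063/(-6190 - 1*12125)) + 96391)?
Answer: 315512505/30412169941154 ≈ 1.0375e-5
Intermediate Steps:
1/((15200/34454 + 31063/(-6190 - 1*12125)) + 96391) = 1/((15200*(1/34454) + 31063/(-6190 - 12125)) + 96391) = 1/((7600/17227 + 31063/(-18315)) + 96391) = 1/((7600/17227 + 31063*(-1/18315)) + 96391) = 1/((7600/17227 - 31063/18315) + 96391) = 1/(-395928301/315512505 + 96391) = 1/(30412169941154/315512505) = 315512505/30412169941154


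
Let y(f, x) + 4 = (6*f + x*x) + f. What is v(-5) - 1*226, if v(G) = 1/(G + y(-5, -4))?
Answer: -6329/28 ≈ -226.04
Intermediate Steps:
y(f, x) = -4 + x² + 7*f (y(f, x) = -4 + ((6*f + x*x) + f) = -4 + ((6*f + x²) + f) = -4 + ((x² + 6*f) + f) = -4 + (x² + 7*f) = -4 + x² + 7*f)
v(G) = 1/(-23 + G) (v(G) = 1/(G + (-4 + (-4)² + 7*(-5))) = 1/(G + (-4 + 16 - 35)) = 1/(G - 23) = 1/(-23 + G))
v(-5) - 1*226 = 1/(-23 - 5) - 1*226 = 1/(-28) - 226 = -1/28 - 226 = -6329/28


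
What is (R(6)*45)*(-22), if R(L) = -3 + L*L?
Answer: -32670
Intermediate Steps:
R(L) = -3 + L**2
(R(6)*45)*(-22) = ((-3 + 6**2)*45)*(-22) = ((-3 + 36)*45)*(-22) = (33*45)*(-22) = 1485*(-22) = -32670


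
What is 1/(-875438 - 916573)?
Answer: -1/1792011 ≈ -5.5803e-7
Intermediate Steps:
1/(-875438 - 916573) = 1/(-1792011) = -1/1792011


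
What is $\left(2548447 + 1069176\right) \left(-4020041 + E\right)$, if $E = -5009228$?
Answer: $-32664491207587$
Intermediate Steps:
$\left(2548447 + 1069176\right) \left(-4020041 + E\right) = \left(2548447 + 1069176\right) \left(-4020041 - 5009228\right) = 3617623 \left(-9029269\right) = -32664491207587$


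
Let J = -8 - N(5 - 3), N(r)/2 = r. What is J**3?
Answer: -1728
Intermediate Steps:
N(r) = 2*r
J = -12 (J = -8 - 2*(5 - 3) = -8 - 2*2 = -8 - 1*4 = -8 - 4 = -12)
J**3 = (-12)**3 = -1728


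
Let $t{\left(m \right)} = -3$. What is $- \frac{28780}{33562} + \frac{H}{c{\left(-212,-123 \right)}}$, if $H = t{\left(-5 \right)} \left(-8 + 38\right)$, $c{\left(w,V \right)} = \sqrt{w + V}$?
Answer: $- \frac{14390}{16781} + \frac{18 i \sqrt{335}}{67} \approx -0.85752 + 4.9172 i$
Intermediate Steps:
$c{\left(w,V \right)} = \sqrt{V + w}$
$H = -90$ ($H = - 3 \left(-8 + 38\right) = \left(-3\right) 30 = -90$)
$- \frac{28780}{33562} + \frac{H}{c{\left(-212,-123 \right)}} = - \frac{28780}{33562} - \frac{90}{\sqrt{-123 - 212}} = \left(-28780\right) \frac{1}{33562} - \frac{90}{\sqrt{-335}} = - \frac{14390}{16781} - \frac{90}{i \sqrt{335}} = - \frac{14390}{16781} - 90 \left(- \frac{i \sqrt{335}}{335}\right) = - \frac{14390}{16781} + \frac{18 i \sqrt{335}}{67}$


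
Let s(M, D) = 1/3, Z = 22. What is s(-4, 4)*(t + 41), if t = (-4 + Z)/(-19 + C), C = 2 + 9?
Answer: 155/12 ≈ 12.917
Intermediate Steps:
C = 11
t = -9/4 (t = (-4 + 22)/(-19 + 11) = 18/(-8) = 18*(-⅛) = -9/4 ≈ -2.2500)
s(M, D) = ⅓
s(-4, 4)*(t + 41) = (-9/4 + 41)/3 = (⅓)*(155/4) = 155/12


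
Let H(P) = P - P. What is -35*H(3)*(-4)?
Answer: 0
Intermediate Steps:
H(P) = 0
-35*H(3)*(-4) = -35*0*(-4) = 0*(-4) = 0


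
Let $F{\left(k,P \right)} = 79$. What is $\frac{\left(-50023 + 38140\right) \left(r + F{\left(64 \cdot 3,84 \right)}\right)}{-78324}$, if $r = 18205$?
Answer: $\frac{18105731}{6527} \approx 2774.0$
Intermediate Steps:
$\frac{\left(-50023 + 38140\right) \left(r + F{\left(64 \cdot 3,84 \right)}\right)}{-78324} = \frac{\left(-50023 + 38140\right) \left(18205 + 79\right)}{-78324} = \left(-11883\right) 18284 \left(- \frac{1}{78324}\right) = \left(-217268772\right) \left(- \frac{1}{78324}\right) = \frac{18105731}{6527}$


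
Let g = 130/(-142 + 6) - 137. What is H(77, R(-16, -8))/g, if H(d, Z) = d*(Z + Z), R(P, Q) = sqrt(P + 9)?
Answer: -10472*I*sqrt(7)/9381 ≈ -2.9534*I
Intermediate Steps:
R(P, Q) = sqrt(9 + P)
H(d, Z) = 2*Z*d (H(d, Z) = d*(2*Z) = 2*Z*d)
g = -9381/68 (g = 130/(-136) - 137 = -1/136*130 - 137 = -65/68 - 137 = -9381/68 ≈ -137.96)
H(77, R(-16, -8))/g = (2*sqrt(9 - 16)*77)/(-9381/68) = (2*sqrt(-7)*77)*(-68/9381) = (2*(I*sqrt(7))*77)*(-68/9381) = (154*I*sqrt(7))*(-68/9381) = -10472*I*sqrt(7)/9381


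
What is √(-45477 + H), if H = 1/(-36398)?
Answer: I*√60248584687106/36398 ≈ 213.25*I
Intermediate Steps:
H = -1/36398 ≈ -2.7474e-5
√(-45477 + H) = √(-45477 - 1/36398) = √(-1655271847/36398) = I*√60248584687106/36398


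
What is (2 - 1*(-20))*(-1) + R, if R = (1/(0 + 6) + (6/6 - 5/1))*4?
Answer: -112/3 ≈ -37.333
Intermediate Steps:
R = -46/3 (R = (1/6 + (6*(⅙) - 5*1))*4 = (⅙ + (1 - 5))*4 = (⅙ - 4)*4 = -23/6*4 = -46/3 ≈ -15.333)
(2 - 1*(-20))*(-1) + R = (2 - 1*(-20))*(-1) - 46/3 = (2 + 20)*(-1) - 46/3 = 22*(-1) - 46/3 = -22 - 46/3 = -112/3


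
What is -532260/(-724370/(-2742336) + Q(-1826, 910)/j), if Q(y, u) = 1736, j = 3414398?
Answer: -1245944354371816320/619512043639 ≈ -2.0112e+6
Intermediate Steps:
-532260/(-724370/(-2742336) + Q(-1826, 910)/j) = -532260/(-724370/(-2742336) + 1736/3414398) = -532260/(-724370*(-1/2742336) + 1736*(1/3414398)) = -532260/(362185/1371168 + 868/1707199) = -532260/619512043639/2340856638432 = -532260*2340856638432/619512043639 = -1245944354371816320/619512043639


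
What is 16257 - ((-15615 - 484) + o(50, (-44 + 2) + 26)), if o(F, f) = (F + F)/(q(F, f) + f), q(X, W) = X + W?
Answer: 291154/9 ≈ 32350.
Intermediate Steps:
q(X, W) = W + X
o(F, f) = 2*F/(F + 2*f) (o(F, f) = (F + F)/((f + F) + f) = (2*F)/((F + f) + f) = (2*F)/(F + 2*f) = 2*F/(F + 2*f))
16257 - ((-15615 - 484) + o(50, (-44 + 2) + 26)) = 16257 - ((-15615 - 484) + 2*50/(50 + 2*((-44 + 2) + 26))) = 16257 - (-16099 + 2*50/(50 + 2*(-42 + 26))) = 16257 - (-16099 + 2*50/(50 + 2*(-16))) = 16257 - (-16099 + 2*50/(50 - 32)) = 16257 - (-16099 + 2*50/18) = 16257 - (-16099 + 2*50*(1/18)) = 16257 - (-16099 + 50/9) = 16257 - 1*(-144841/9) = 16257 + 144841/9 = 291154/9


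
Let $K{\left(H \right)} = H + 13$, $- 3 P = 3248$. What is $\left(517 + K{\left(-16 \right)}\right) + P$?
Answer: $- \frac{1706}{3} \approx -568.67$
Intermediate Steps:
$P = - \frac{3248}{3}$ ($P = \left(- \frac{1}{3}\right) 3248 = - \frac{3248}{3} \approx -1082.7$)
$K{\left(H \right)} = 13 + H$
$\left(517 + K{\left(-16 \right)}\right) + P = \left(517 + \left(13 - 16\right)\right) - \frac{3248}{3} = \left(517 - 3\right) - \frac{3248}{3} = 514 - \frac{3248}{3} = - \frac{1706}{3}$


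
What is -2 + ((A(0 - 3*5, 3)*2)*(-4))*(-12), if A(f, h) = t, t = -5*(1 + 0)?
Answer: -482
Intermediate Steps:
t = -5 (t = -5*1 = -5)
A(f, h) = -5
-2 + ((A(0 - 3*5, 3)*2)*(-4))*(-12) = -2 + (-5*2*(-4))*(-12) = -2 - 10*(-4)*(-12) = -2 + 40*(-12) = -2 - 480 = -482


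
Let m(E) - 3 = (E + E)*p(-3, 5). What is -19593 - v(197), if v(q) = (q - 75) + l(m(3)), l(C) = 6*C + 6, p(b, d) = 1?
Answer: -19775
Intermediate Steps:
m(E) = 3 + 2*E (m(E) = 3 + (E + E)*1 = 3 + (2*E)*1 = 3 + 2*E)
l(C) = 6 + 6*C
v(q) = -15 + q (v(q) = (q - 75) + (6 + 6*(3 + 2*3)) = (-75 + q) + (6 + 6*(3 + 6)) = (-75 + q) + (6 + 6*9) = (-75 + q) + (6 + 54) = (-75 + q) + 60 = -15 + q)
-19593 - v(197) = -19593 - (-15 + 197) = -19593 - 1*182 = -19593 - 182 = -19775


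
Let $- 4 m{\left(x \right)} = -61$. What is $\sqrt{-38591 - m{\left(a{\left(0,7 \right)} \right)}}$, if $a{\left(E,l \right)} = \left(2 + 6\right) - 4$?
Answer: $\frac{5 i \sqrt{6177}}{2} \approx 196.48 i$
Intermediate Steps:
$a{\left(E,l \right)} = 4$ ($a{\left(E,l \right)} = 8 - 4 = 4$)
$m{\left(x \right)} = \frac{61}{4}$ ($m{\left(x \right)} = \left(- \frac{1}{4}\right) \left(-61\right) = \frac{61}{4}$)
$\sqrt{-38591 - m{\left(a{\left(0,7 \right)} \right)}} = \sqrt{-38591 - \frac{61}{4}} = \sqrt{- \frac{154425}{4}} = \frac{5 i \sqrt{6177}}{2}$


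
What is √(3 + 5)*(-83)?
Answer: -166*√2 ≈ -234.76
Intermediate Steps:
√(3 + 5)*(-83) = √8*(-83) = (2*√2)*(-83) = -166*√2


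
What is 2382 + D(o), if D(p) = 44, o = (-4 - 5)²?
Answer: 2426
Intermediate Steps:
o = 81 (o = (-9)² = 81)
2382 + D(o) = 2382 + 44 = 2426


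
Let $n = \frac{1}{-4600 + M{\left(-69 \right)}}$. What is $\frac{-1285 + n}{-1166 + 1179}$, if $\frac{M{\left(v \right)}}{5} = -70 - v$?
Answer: $- \frac{5917426}{59865} \approx -98.846$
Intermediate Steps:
$M{\left(v \right)} = -350 - 5 v$ ($M{\left(v \right)} = 5 \left(-70 - v\right) = -350 - 5 v$)
$n = - \frac{1}{4605}$ ($n = \frac{1}{-4600 - 5} = \frac{1}{-4605} = - \frac{1}{4605} \approx -0.00021716$)
$\frac{-1285 + n}{-1166 + 1179} = \frac{-1285 - \frac{1}{4605}}{-1166 + 1179} = - \frac{5917426}{4605 \cdot 13} = \left(- \frac{5917426}{4605}\right) \frac{1}{13} = - \frac{5917426}{59865}$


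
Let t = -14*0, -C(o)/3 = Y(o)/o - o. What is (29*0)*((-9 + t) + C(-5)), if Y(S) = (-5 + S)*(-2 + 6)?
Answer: 0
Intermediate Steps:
Y(S) = -20 + 4*S (Y(S) = (-5 + S)*4 = -20 + 4*S)
C(o) = 3*o - 3*(-20 + 4*o)/o (C(o) = -3*((-20 + 4*o)/o - o) = -3*(-o + (-20 + 4*o)/o) = 3*o - 3*(-20 + 4*o)/o)
t = 0
(29*0)*((-9 + t) + C(-5)) = (29*0)*((-9 + 0) + (-12 + 3*(-5) + 60/(-5))) = 0*(-9 + (-12 - 15 + 60*(-1/5))) = 0*(-9 + (-12 - 15 - 12)) = 0*(-9 - 39) = 0*(-48) = 0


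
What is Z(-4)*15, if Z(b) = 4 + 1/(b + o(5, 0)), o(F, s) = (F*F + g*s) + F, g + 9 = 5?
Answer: 1575/26 ≈ 60.577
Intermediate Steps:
g = -4 (g = -9 + 5 = -4)
o(F, s) = F + F**2 - 4*s (o(F, s) = (F*F - 4*s) + F = (F**2 - 4*s) + F = F + F**2 - 4*s)
Z(b) = 4 + 1/(30 + b) (Z(b) = 4 + 1/(b + (5 + 5**2 - 4*0)) = 4 + 1/(b + (5 + 25 + 0)) = 4 + 1/(b + 30) = 4 + 1/(30 + b))
Z(-4)*15 = ((121 + 4*(-4))/(30 - 4))*15 = ((121 - 16)/26)*15 = ((1/26)*105)*15 = (105/26)*15 = 1575/26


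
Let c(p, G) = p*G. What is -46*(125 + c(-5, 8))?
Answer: -3910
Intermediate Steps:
c(p, G) = G*p
-46*(125 + c(-5, 8)) = -46*(125 + 8*(-5)) = -46*(125 - 40) = -46*85 = -3910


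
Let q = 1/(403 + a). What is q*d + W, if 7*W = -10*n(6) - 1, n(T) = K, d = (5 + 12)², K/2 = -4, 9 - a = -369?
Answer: 63722/5467 ≈ 11.656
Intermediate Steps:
a = 378 (a = 9 - 1*(-369) = 9 + 369 = 378)
K = -8 (K = 2*(-4) = -8)
d = 289 (d = 17² = 289)
n(T) = -8
q = 1/781 (q = 1/(403 + 378) = 1/781 ≈ 0.0012804)
W = 79/7 (W = (-10*(-8) - 1)/7 = (80 - 1)/7 = (⅐)*79 = 79/7 ≈ 11.286)
q*d + W = (1/781)*289 + 79/7 = 289/781 + 79/7 = 63722/5467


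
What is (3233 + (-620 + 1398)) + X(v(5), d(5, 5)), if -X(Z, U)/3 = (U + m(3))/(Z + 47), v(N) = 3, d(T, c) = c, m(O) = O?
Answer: 100263/25 ≈ 4010.5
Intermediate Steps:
X(Z, U) = -3*(3 + U)/(47 + Z) (X(Z, U) = -3*(U + 3)/(Z + 47) = -3*(3 + U)/(47 + Z))
(3233 + (-620 + 1398)) + X(v(5), d(5, 5)) = (3233 + (-620 + 1398)) + 3*(-3 - 1*5)/(47 + 3) = (3233 + 778) + 3*(-3 - 5)/50 = 4011 + 3*(1/50)*(-8) = 4011 - 12/25 = 100263/25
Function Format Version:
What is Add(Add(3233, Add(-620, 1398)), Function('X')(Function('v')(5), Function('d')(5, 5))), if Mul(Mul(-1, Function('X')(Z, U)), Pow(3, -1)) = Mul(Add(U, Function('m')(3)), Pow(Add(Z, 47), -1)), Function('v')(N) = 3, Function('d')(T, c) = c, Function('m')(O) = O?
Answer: Rational(100263, 25) ≈ 4010.5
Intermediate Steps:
Function('X')(Z, U) = Mul(-3, Pow(Add(47, Z), -1), Add(3, U)) (Function('X')(Z, U) = Mul(-3, Mul(Add(U, 3), Pow(Add(Z, 47), -1))) = Mul(-3, Mul(Add(3, U), Pow(Add(47, Z), -1))) = Mul(-3, Mul(Pow(Add(47, Z), -1), Add(3, U))) = Mul(-3, Pow(Add(47, Z), -1), Add(3, U)))
Add(Add(3233, Add(-620, 1398)), Function('X')(Function('v')(5), Function('d')(5, 5))) = Add(Add(3233, Add(-620, 1398)), Mul(3, Pow(Add(47, 3), -1), Add(-3, Mul(-1, 5)))) = Add(Add(3233, 778), Mul(3, Pow(50, -1), Add(-3, -5))) = Add(4011, Mul(3, Rational(1, 50), -8)) = Add(4011, Rational(-12, 25)) = Rational(100263, 25)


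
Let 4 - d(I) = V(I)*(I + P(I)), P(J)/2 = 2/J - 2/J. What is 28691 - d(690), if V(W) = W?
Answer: 504787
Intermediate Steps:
P(J) = 0 (P(J) = 2*(2/J - 2/J) = 2*0 = 0)
d(I) = 4 - I² (d(I) = 4 - I*(I + 0) = 4 - I*I = 4 - I²)
28691 - d(690) = 28691 - (4 - 1*690²) = 28691 - (4 - 1*476100) = 28691 - (4 - 476100) = 28691 - 1*(-476096) = 28691 + 476096 = 504787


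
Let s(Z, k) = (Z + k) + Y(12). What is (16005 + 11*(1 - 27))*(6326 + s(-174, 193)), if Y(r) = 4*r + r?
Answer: 100680195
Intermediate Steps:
Y(r) = 5*r
s(Z, k) = 60 + Z + k (s(Z, k) = (Z + k) + 5*12 = (Z + k) + 60 = 60 + Z + k)
(16005 + 11*(1 - 27))*(6326 + s(-174, 193)) = (16005 + 11*(1 - 27))*(6326 + (60 - 174 + 193)) = (16005 + 11*(-26))*(6326 + 79) = (16005 - 286)*6405 = 15719*6405 = 100680195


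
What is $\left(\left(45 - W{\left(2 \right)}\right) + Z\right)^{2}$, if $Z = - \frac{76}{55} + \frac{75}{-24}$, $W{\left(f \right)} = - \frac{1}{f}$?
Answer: $\frac{325333369}{193600} \approx 1680.4$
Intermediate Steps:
$Z = - \frac{1983}{440}$ ($Z = \left(-76\right) \frac{1}{55} + 75 \left(- \frac{1}{24}\right) = - \frac{76}{55} - \frac{25}{8} = - \frac{1983}{440} \approx -4.5068$)
$\left(\left(45 - W{\left(2 \right)}\right) + Z\right)^{2} = \left(\left(45 - - \frac{1}{2}\right) - \frac{1983}{440}\right)^{2} = \left(\left(45 + \frac{1}{2}\right) - \frac{1983}{440}\right)^{2} = \left(\frac{91}{2} - \frac{1983}{440}\right)^{2} = \left(\frac{18037}{440}\right)^{2} = \frac{325333369}{193600}$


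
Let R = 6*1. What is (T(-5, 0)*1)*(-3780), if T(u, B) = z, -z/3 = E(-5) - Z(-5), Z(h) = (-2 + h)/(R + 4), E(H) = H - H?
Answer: 7938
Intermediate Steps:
E(H) = 0
R = 6
Z(h) = -⅕ + h/10 (Z(h) = (-2 + h)/(6 + 4) = (-2 + h)/10 = (-2 + h)*(⅒) = -⅕ + h/10)
z = -21/10 (z = -3*(0 - (-⅕ + (⅒)*(-5))) = -3*(0 - (-⅕ - ½)) = -3*(0 - 1*(-7/10)) = -3*(0 + 7/10) = -3*7/10 = -21/10 ≈ -2.1000)
T(u, B) = -21/10
(T(-5, 0)*1)*(-3780) = -21/10*1*(-3780) = -21/10*(-3780) = 7938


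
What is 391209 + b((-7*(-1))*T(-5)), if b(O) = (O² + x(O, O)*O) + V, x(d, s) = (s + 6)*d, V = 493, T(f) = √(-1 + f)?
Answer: 389644 - 2058*I*√6 ≈ 3.8964e+5 - 5041.0*I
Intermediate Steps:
x(d, s) = d*(6 + s) (x(d, s) = (6 + s)*d = d*(6 + s))
b(O) = 493 + O² + O²*(6 + O) (b(O) = (O² + (O*(6 + O))*O) + 493 = (O² + O²*(6 + O)) + 493 = 493 + O² + O²*(6 + O))
391209 + b((-7*(-1))*T(-5)) = 391209 + (493 + ((-7*(-1))*√(-1 - 5))³ + 7*((-7*(-1))*√(-1 - 5))²) = 391209 + (493 + (7*√(-6))³ + 7*(7*√(-6))²) = 391209 + (493 + (7*(I*√6))³ + 7*(7*(I*√6))²) = 391209 + (493 + (7*I*√6)³ + 7*(7*I*√6)²) = 391209 + (493 - 2058*I*√6 + 7*(-294)) = 391209 + (493 - 2058*I*√6 - 2058) = 391209 + (-1565 - 2058*I*√6) = 389644 - 2058*I*√6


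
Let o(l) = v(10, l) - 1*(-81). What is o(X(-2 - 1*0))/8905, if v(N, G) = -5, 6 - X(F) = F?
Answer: 76/8905 ≈ 0.0085345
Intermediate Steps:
X(F) = 6 - F
o(l) = 76 (o(l) = -5 - 1*(-81) = -5 + 81 = 76)
o(X(-2 - 1*0))/8905 = 76/8905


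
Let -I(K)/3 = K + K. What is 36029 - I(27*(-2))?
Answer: 35705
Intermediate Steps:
I(K) = -6*K (I(K) = -3*(K + K) = -6*K)
36029 - I(27*(-2)) = 36029 - (-6)*27*(-2) = 36029 - (-6)*(-54) = 36029 - 1*324 = 36029 - 324 = 35705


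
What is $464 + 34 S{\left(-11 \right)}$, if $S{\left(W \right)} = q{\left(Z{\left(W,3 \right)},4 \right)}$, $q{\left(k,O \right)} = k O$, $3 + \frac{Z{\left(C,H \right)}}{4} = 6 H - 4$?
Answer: $6448$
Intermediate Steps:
$Z{\left(C,H \right)} = -28 + 24 H$ ($Z{\left(C,H \right)} = -12 + 4 \left(6 H - 4\right) = -12 + 4 \left(-4 + 6 H\right) = -12 + \left(-16 + 24 H\right) = -28 + 24 H$)
$q{\left(k,O \right)} = O k$
$S{\left(W \right)} = 176$ ($S{\left(W \right)} = 4 \left(-28 + 24 \cdot 3\right) = 4 \left(-28 + 72\right) = 4 \cdot 44 = 176$)
$464 + 34 S{\left(-11 \right)} = 464 + 34 \cdot 176 = 464 + 5984 = 6448$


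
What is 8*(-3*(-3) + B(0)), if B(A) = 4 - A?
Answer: 104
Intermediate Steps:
8*(-3*(-3) + B(0)) = 8*(-3*(-3) + (4 - 1*0)) = 8*(9 + (4 + 0)) = 8*(9 + 4) = 8*13 = 104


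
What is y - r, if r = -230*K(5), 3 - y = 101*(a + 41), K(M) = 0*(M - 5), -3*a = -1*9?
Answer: -4441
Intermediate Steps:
a = 3 (a = -(-1)*9/3 = -1/3*(-9) = 3)
K(M) = 0 (K(M) = 0*(-5 + M) = 0)
y = -4441 (y = 3 - 101*(3 + 41) = 3 - 101*44 = 3 - 1*4444 = 3 - 4444 = -4441)
r = 0 (r = -230*0 = 0)
y - r = -4441 - 1*0 = -4441 + 0 = -4441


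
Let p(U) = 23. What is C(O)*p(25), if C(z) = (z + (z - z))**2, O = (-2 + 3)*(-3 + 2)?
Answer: 23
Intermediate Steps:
O = -1 (O = 1*(-1) = -1)
C(z) = z**2 (C(z) = (z + 0)**2 = z**2)
C(O)*p(25) = (-1)**2*23 = 1*23 = 23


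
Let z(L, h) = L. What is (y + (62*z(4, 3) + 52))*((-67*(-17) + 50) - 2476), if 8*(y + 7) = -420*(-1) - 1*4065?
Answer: 1674387/8 ≈ 2.0930e+5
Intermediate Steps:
y = -3701/8 (y = -7 + (-420*(-1) - 1*4065)/8 = -7 + (420 - 4065)/8 = -7 + (⅛)*(-3645) = -7 - 3645/8 = -3701/8 ≈ -462.63)
(y + (62*z(4, 3) + 52))*((-67*(-17) + 50) - 2476) = (-3701/8 + (62*4 + 52))*((-67*(-17) + 50) - 2476) = (-3701/8 + (248 + 52))*((1139 + 50) - 2476) = (-3701/8 + 300)*(1189 - 2476) = -1301/8*(-1287) = 1674387/8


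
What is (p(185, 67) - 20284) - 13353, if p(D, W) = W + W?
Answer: -33503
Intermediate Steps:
p(D, W) = 2*W
(p(185, 67) - 20284) - 13353 = (2*67 - 20284) - 13353 = (134 - 20284) - 13353 = -20150 - 13353 = -33503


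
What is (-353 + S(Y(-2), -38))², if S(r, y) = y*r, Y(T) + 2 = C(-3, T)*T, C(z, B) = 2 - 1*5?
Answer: 255025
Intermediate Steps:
C(z, B) = -3 (C(z, B) = 2 - 5 = -3)
Y(T) = -2 - 3*T
S(r, y) = r*y
(-353 + S(Y(-2), -38))² = (-353 + (-2 - 3*(-2))*(-38))² = (-353 + (-2 + 6)*(-38))² = (-353 + 4*(-38))² = (-353 - 152)² = (-505)² = 255025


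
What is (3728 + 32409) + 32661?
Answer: 68798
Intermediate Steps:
(3728 + 32409) + 32661 = 36137 + 32661 = 68798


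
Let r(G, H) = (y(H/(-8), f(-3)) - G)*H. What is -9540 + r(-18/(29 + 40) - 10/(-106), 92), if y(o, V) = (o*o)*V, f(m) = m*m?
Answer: 5298851/53 ≈ 99978.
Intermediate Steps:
f(m) = m**2
y(o, V) = V*o**2 (y(o, V) = o**2*V = V*o**2)
r(G, H) = H*(-G + 9*H**2/64) (r(G, H) = ((-3)**2*(H/(-8))**2 - G)*H = (9*(H*(-1/8))**2 - G)*H = (9*(-H/8)**2 - G)*H = (9*(H**2/64) - G)*H = (9*H**2/64 - G)*H = (-G + 9*H**2/64)*H = H*(-G + 9*H**2/64))
-9540 + r(-18/(29 + 40) - 10/(-106), 92) = -9540 + 92*(-(-18/(29 + 40) - 10/(-106)) + (9/64)*92**2) = -9540 + 92*(-(-18/69 - 10*(-1/106)) + (9/64)*8464) = -9540 + 92*(-(-18*1/69 + 5/53) + 4761/4) = -9540 + 92*(-(-6/23 + 5/53) + 4761/4) = -9540 + 92*(-1*(-203/1219) + 4761/4) = -9540 + 92*(203/1219 + 4761/4) = -9540 + 92*(5804471/4876) = -9540 + 5804471/53 = 5298851/53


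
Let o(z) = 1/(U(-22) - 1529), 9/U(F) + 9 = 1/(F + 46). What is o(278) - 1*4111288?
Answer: -1352412299103/328951 ≈ -4.1113e+6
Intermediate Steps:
U(F) = 9/(-9 + 1/(46 + F)) (U(F) = 9/(-9 + 1/(F + 46)) = 9/(-9 + 1/(46 + F)))
o(z) = -215/328951 (o(z) = 1/(9*(-46 - 1*(-22))/(413 + 9*(-22)) - 1529) = 1/(9*(-46 + 22)/(413 - 198) - 1529) = 1/(9*(-24)/215 - 1529) = 1/(9*(1/215)*(-24) - 1529) = 1/(-216/215 - 1529) = 1/(-328951/215) = -215/328951)
o(278) - 1*4111288 = -215/328951 - 1*4111288 = -215/328951 - 4111288 = -1352412299103/328951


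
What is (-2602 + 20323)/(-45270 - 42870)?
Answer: -5907/29380 ≈ -0.20106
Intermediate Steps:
(-2602 + 20323)/(-45270 - 42870) = 17721/(-88140) = 17721*(-1/88140) = -5907/29380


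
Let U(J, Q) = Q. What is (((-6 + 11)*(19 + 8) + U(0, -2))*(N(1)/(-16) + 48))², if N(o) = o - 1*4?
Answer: 10515066849/256 ≈ 4.1074e+7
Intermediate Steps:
N(o) = -4 + o (N(o) = o - 4 = -4 + o)
(((-6 + 11)*(19 + 8) + U(0, -2))*(N(1)/(-16) + 48))² = (((-6 + 11)*(19 + 8) - 2)*((-4 + 1)/(-16) + 48))² = ((5*27 - 2)*(-3*(-1/16) + 48))² = ((135 - 2)*(3/16 + 48))² = (133*(771/16))² = (102543/16)² = 10515066849/256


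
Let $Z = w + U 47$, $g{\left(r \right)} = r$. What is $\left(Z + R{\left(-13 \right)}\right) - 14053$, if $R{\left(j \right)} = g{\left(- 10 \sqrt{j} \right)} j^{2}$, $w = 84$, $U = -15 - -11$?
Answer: $-14157 - 1690 i \sqrt{13} \approx -14157.0 - 6093.4 i$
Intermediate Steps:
$U = -4$ ($U = -15 + 11 = -4$)
$R{\left(j \right)} = - 10 j^{\frac{5}{2}}$ ($R{\left(j \right)} = - 10 \sqrt{j} j^{2} = - 10 j^{\frac{5}{2}}$)
$Z = -104$ ($Z = 84 - 188 = -104$)
$\left(Z + R{\left(-13 \right)}\right) - 14053 = \left(-104 - 10 \left(-13\right)^{\frac{5}{2}}\right) - 14053 = \left(-104 - 10 \cdot 169 i \sqrt{13}\right) - 14053 = \left(-104 - 1690 i \sqrt{13}\right) - 14053 = -14157 - 1690 i \sqrt{13}$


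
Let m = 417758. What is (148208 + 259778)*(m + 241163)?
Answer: 268830543106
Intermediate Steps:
(148208 + 259778)*(m + 241163) = (148208 + 259778)*(417758 + 241163) = 407986*658921 = 268830543106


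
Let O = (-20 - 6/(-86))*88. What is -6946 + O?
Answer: -374094/43 ≈ -8699.9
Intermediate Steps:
O = -75416/43 (O = (-20 - 6*(-1/86))*88 = (-20 + 3/43)*88 = -857/43*88 = -75416/43 ≈ -1753.9)
-6946 + O = -6946 - 75416/43 = -374094/43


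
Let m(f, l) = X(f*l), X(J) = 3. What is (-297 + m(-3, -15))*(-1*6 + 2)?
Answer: 1176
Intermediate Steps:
m(f, l) = 3
(-297 + m(-3, -15))*(-1*6 + 2) = (-297 + 3)*(-1*6 + 2) = -294*(-6 + 2) = -294*(-4) = 1176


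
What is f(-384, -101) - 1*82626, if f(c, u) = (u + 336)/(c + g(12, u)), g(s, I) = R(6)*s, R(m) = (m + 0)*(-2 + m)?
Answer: -7932331/96 ≈ -82629.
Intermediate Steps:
R(m) = m*(-2 + m)
g(s, I) = 24*s (g(s, I) = (6*(-2 + 6))*s = (6*4)*s = 24*s)
f(c, u) = (336 + u)/(288 + c) (f(c, u) = (u + 336)/(c + 24*12) = (336 + u)/(c + 288) = (336 + u)/(288 + c))
f(-384, -101) - 1*82626 = (336 - 101)/(288 - 384) - 1*82626 = 235/(-96) - 82626 = -1/96*235 - 82626 = -235/96 - 82626 = -7932331/96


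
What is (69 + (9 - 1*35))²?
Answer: 1849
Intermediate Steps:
(69 + (9 - 1*35))² = (69 + (9 - 35))² = (69 - 26)² = 43² = 1849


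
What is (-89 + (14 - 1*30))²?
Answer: 11025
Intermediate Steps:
(-89 + (14 - 1*30))² = (-89 + (14 - 30))² = (-89 - 16)² = (-105)² = 11025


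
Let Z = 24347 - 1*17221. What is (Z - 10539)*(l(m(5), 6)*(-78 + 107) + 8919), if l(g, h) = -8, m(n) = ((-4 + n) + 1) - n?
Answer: -29648731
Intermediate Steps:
Z = 7126 (Z = 24347 - 17221 = 7126)
m(n) = -3 (m(n) = (-3 + n) - n = -3)
(Z - 10539)*(l(m(5), 6)*(-78 + 107) + 8919) = (7126 - 10539)*(-8*(-78 + 107) + 8919) = -3413*(-8*29 + 8919) = -3413*(-232 + 8919) = -3413*8687 = -29648731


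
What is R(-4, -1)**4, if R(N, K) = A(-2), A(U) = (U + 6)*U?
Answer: 4096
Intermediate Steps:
A(U) = U*(6 + U) (A(U) = (6 + U)*U = U*(6 + U))
R(N, K) = -8 (R(N, K) = -2*(6 - 2) = -2*4 = -8)
R(-4, -1)**4 = (-8)**4 = 4096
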